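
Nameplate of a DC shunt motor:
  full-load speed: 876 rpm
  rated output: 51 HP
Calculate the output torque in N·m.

415 N·m

P_out = 51 × 746 = 38046 W
ω = 2π × 876/60 = 91.73 rad/s
τ = P_out/ω = 38046/91.73 = 415 N·m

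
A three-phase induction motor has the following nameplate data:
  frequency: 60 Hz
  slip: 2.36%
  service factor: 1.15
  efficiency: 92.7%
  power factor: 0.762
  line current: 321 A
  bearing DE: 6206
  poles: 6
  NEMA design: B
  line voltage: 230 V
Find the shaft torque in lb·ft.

P_in = √3·V·I·cosφ = 1.732 × 230 × 321 × 0.762 = 97440 W
P_out = η·P_in = 0.927 × 97440 = 90327 W
n_s = 120×60/6 = 1200 rpm; n = 1200×(1−0.0236) = 1172 rpm
ω = 2π×1172/60 = 122.7 rad/s
τ = P_out/ω = 90327/122.7 = 736.2 N·m
In lb·ft: 736.2/1.356 = 543 lb·ft

543 lb·ft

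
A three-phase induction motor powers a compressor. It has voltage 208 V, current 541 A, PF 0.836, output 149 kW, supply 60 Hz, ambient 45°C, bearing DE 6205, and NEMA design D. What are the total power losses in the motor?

P_in = √3·V·I·cosφ = 1.732×208×541×0.836 = 162935 W
P_out = 149000 W
Losses = P_in − P_out = 162935 − 149000 = 13935 W

13.9 kW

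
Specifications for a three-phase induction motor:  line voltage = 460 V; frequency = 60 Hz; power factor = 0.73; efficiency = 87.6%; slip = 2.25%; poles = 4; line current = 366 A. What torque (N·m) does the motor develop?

1010 N·m

P_in = √3·V·I·cosφ = 1.732 × 460 × 366 × 0.73 = 212868 W
P_out = η·P_in = 0.876 × 212868 = 186472 W
n_s = 120×60/4 = 1800 rpm; n = 1800×(1−0.0225) = 1760 rpm
ω = 2π×1760/60 = 184.3 rad/s
τ = P_out/ω = 186472/184.3 = 1010 N·m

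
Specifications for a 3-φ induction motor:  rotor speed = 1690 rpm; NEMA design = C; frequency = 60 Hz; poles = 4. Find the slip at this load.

6.1 %

n_s = 120f/p = 120×60/4 = 1800 rpm
s = (n_s − n)/n_s = (1800 − 1690)/1800 = 0.0611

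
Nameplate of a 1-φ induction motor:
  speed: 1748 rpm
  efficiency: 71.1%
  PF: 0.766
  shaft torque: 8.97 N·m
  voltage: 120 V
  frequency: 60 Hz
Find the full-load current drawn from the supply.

ω = 2π×1748/60 = 183.1 rad/s; P_out = τω = 8.97 × 183.1 = 1642 W
P_in = P_out / η = 1642 / 0.711 = 2309 W
I = P_in / (V·cosφ) = 2309 / (120 × 0.766) = 25.1 A

25.1 A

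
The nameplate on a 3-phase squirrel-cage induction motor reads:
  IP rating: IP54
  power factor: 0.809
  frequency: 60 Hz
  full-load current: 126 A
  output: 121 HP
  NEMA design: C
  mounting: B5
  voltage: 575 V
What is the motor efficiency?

88.9 %

P_out = 121 × 746 = 90266 W
P_in = √3·V_L·I_L·cosφ = 1.732 × 575 × 126 × 0.809 = 101516 W
η = P_out / P_in = 90266 / 101516 = 0.889 = 88.9%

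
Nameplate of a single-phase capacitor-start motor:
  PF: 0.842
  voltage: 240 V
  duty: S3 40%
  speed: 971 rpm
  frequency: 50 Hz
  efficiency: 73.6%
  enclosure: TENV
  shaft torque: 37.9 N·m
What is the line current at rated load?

25.9 A

ω = 2π×971/60 = 101.7 rad/s; P_out = τω = 37.9 × 101.7 = 3854 W
P_in = P_out / η = 3854 / 0.736 = 5236 W
I = P_in / (V·cosφ) = 5236 / (240 × 0.842) = 25.9 A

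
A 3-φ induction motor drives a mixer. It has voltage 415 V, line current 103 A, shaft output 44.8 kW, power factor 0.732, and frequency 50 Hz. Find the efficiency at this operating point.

P_out = 44.8 kW = 44800 W
P_in = √3·V_L·I_L·cosφ = 1.732 × 415 × 103 × 0.732 = 54193 W
η = P_out / P_in = 44800 / 54193 = 0.827 = 82.7%

82.7 %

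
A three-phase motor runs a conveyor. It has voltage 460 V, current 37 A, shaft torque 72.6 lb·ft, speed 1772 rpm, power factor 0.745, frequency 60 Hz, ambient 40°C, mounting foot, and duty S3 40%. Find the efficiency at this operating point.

τ = 72.6 lb·ft × 1.356 = 98.45 N·m
ω = 2π × 1772/60 = 185.6 rad/s; P_out = τω = 98.45 × 185.6 = 18272 W
P_in = √3·V_L·I_L·cosφ = 1.732 × 460 × 37 × 0.745 = 21962 W
η = P_out / P_in = 18272 / 21962 = 0.832 = 83.2%

83.2 %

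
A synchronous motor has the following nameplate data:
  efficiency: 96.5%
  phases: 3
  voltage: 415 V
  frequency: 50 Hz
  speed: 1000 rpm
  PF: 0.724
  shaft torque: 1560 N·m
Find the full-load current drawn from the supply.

ω = 2π×1000/60 = 104.7 rad/s; P_out = τω = 1560 × 104.7 = 163332 W
P_in = P_out / η = 163332 / 0.965 = 169256 W
I_L = P_in / (√3·V_L·cosφ) = 169256 / (1.732 × 415 × 0.724) = 325 A

325 A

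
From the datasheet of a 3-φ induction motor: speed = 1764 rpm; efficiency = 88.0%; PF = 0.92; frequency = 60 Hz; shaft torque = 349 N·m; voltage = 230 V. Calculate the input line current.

200 A

ω = 2π×1764/60 = 184.7 rad/s; P_out = τω = 349 × 184.7 = 64460 W
P_in = P_out / η = 64460 / 0.880 = 73250 W
I_L = P_in / (√3·V_L·cosφ) = 73250 / (1.732 × 230 × 0.92) = 200 A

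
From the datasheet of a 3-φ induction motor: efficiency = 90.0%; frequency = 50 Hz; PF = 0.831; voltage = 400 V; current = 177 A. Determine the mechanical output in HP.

P_in = √3·V·I·cosφ = 1.732 × 400 × 177 × 0.831 = 101902 W
P_out = η·P_in = 0.9 × 101902 = 91712 W
= 91712/746 = 123 HP

123 HP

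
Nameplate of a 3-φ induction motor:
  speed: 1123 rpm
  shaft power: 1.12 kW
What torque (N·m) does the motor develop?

ω = 2π × 1123/60 = 117.6 rad/s
τ = P/ω = 1120/117.6 = 9.52 N·m

9.52 N·m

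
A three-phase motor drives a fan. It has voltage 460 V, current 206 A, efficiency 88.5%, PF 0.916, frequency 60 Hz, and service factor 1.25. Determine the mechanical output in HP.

P_in = √3·V·I·cosφ = 1.732 × 460 × 206 × 0.916 = 150338 W
P_out = η·P_in = 0.885 × 150338 = 133049 W
= 133049/746 = 178 HP

178 HP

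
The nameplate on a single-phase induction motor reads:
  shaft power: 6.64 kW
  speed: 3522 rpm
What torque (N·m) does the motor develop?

18 N·m

ω = 2π × 3522/60 = 368.8 rad/s
τ = P/ω = 6640/368.8 = 18 N·m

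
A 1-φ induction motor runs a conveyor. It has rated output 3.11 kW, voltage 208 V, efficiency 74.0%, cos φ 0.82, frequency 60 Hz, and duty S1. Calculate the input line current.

24.6 A

P_out = 3.11 kW = 3110 W
P_in = P_out / η = 3110 / 0.740 = 4203 W
I = P_in / (V·cosφ) = 4203 / (208 × 0.82) = 24.6 A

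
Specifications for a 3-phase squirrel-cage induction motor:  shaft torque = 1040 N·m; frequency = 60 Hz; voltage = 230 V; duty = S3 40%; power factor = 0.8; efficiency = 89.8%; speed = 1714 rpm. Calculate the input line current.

652 A

ω = 2π×1714/60 = 179.5 rad/s; P_out = τω = 1040 × 179.5 = 186680 W
P_in = P_out / η = 186680 / 0.898 = 207884 W
I_L = P_in / (√3·V_L·cosφ) = 207884 / (1.732 × 230 × 0.8) = 652 A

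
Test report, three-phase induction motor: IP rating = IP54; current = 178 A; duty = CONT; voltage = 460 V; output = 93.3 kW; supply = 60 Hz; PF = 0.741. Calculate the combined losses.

P_in = √3·V·I·cosφ = 1.732×460×178×0.741 = 105086 W
P_out = 93300 W
Losses = P_in − P_out = 105086 − 93300 = 11786 W

11800 W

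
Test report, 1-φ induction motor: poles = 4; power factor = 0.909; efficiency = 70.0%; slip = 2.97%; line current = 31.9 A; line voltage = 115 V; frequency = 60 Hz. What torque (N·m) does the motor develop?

P_in = V·I·cosφ = 115 × 31.9 × 0.909 = 3335 W
P_out = η·P_in = 0.7 × 3335 = 2335 W
n_s = 120×60/4 = 1800 rpm; n = 1800×(1−0.0297) = 1747 rpm
ω = 2π×1747/60 = 182.9 rad/s
τ = P_out/ω = 2335/182.9 = 12.8 N·m

12.8 N·m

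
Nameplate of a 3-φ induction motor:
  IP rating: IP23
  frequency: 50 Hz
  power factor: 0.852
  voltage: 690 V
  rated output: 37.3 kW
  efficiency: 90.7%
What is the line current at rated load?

P_out = 37.3 kW = 37300 W
P_in = P_out / η = 37300 / 0.907 = 41125 W
I_L = P_in / (√3·V_L·cosφ) = 41125 / (1.732 × 690 × 0.852) = 40.4 A

40.4 A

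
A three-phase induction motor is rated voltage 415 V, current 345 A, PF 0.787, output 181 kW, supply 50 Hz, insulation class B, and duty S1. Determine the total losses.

P_in = √3·V·I·cosφ = 1.732×415×345×0.787 = 195160 W
P_out = 181000 W
Losses = P_in − P_out = 195160 − 181000 = 14160 W

14200 W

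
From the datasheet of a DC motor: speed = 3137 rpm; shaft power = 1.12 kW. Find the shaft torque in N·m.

3.41 N·m

ω = 2π × 3137/60 = 328.5 rad/s
τ = P/ω = 1120/328.5 = 3.41 N·m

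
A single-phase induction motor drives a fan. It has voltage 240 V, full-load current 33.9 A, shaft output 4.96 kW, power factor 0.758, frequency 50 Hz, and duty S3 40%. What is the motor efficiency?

80.4 %

P_out = 4.96 kW = 4960 W
P_in = V·I·cosφ = 240 × 33.9 × 0.758 = 6167 W
η = P_out / P_in = 4960 / 6167 = 0.804 = 80.4%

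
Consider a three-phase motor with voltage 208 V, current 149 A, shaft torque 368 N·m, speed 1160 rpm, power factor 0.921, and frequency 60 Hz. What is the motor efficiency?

90.4 %

ω = 2π × 1160/60 = 121.5 rad/s; P_out = τω = 368 × 121.5 = 44712 W
P_in = √3·V_L·I_L·cosφ = 1.732 × 208 × 149 × 0.921 = 49438 W
η = P_out / P_in = 44712 / 49438 = 0.904 = 90.4%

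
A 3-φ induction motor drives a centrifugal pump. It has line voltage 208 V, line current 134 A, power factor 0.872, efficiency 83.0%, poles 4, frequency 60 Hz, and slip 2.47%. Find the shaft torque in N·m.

P_in = √3·V·I·cosφ = 1.732 × 208 × 134 × 0.872 = 42095 W
P_out = η·P_in = 0.83 × 42095 = 34939 W
n_s = 120×60/4 = 1800 rpm; n = 1800×(1−0.0247) = 1756 rpm
ω = 2π×1756/60 = 183.9 rad/s
τ = P_out/ω = 34939/183.9 = 190 N·m

190 N·m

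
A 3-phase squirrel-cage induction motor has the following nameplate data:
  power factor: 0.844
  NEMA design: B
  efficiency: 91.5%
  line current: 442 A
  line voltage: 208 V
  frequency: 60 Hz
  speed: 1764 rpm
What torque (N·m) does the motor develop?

P_in = √3·V·I·cosφ = 1.732 × 208 × 442 × 0.844 = 134393 W
P_out = η·P_in = 0.915 × 134393 = 122970 W
n = 1764 rpm
ω = 2π×1764/60 = 184.7 rad/s
τ = P_out/ω = 122970/184.7 = 666 N·m

666 N·m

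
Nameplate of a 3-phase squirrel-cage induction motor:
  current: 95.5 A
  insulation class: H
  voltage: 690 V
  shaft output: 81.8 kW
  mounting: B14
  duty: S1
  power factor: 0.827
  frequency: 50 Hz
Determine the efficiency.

86.7 %

P_out = 81.8 kW = 81800 W
P_in = √3·V_L·I_L·cosφ = 1.732 × 690 × 95.5 × 0.827 = 94386 W
η = P_out / P_in = 81800 / 94386 = 0.867 = 86.7%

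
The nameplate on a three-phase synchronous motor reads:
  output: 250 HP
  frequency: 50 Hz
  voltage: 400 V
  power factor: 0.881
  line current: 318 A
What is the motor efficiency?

96.1 %

P_out = 250 × 746 = 186500 W
P_in = √3·V_L·I_L·cosφ = 1.732 × 400 × 318 × 0.881 = 194093 W
η = P_out / P_in = 186500 / 194093 = 0.961 = 96.1%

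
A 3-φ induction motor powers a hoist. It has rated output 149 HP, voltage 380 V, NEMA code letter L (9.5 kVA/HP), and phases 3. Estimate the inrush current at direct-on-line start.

2150 A

S_LR = 9.5 × 149 = 1415.5 kVA
I_LR = S_LR/(√3·V_L) = 1415500/(1.732×380) = 2150 A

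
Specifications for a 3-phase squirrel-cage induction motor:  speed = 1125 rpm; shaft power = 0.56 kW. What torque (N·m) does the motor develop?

ω = 2π × 1125/60 = 117.8 rad/s
τ = P/ω = 560/117.8 = 4.75 N·m

4.75 N·m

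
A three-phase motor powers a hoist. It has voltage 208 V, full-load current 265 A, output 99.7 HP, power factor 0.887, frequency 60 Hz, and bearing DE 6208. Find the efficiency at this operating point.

P_out = 99.7 × 746 = 74376 W
P_in = √3·V_L·I_L·cosφ = 1.732 × 208 × 265 × 0.887 = 84680 W
η = P_out / P_in = 74376 / 84680 = 0.878 = 87.8%

87.8 %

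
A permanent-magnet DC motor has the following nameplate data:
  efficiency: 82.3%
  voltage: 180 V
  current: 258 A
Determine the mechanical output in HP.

51.2 HP

P_in = V·I = 180 × 258 = 46440 W
P_out = η·P_in = 0.823 × 46440 = 38220 W
= 38220/746 = 51.2 HP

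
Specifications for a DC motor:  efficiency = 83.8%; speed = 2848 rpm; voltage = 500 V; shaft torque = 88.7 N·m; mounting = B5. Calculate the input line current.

ω = 2π×2848/60 = 298.2 rad/s; P_out = τω = 88.7 × 298.2 = 26450 W
P_in = P_out / η = 26450 / 0.838 = 31563 W
I = P_in / V = 31563 / 500 = 63.1 A

63.1 A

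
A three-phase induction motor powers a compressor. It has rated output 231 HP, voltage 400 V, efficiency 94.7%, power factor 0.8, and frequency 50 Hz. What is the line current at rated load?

P_out = 231 × 746 = 172326 W
P_in = P_out / η = 172326 / 0.947 = 181970 W
I_L = P_in / (√3·V_L·cosφ) = 181970 / (1.732 × 400 × 0.8) = 328 A

328 A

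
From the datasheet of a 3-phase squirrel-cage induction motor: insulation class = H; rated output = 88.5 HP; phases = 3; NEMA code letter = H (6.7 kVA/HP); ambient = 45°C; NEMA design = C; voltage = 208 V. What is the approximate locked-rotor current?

1650 A

S_LR = 6.7 × 88.5 = 592.95 kVA
I_LR = S_LR/(√3·V_L) = 592950/(1.732×208) = 1650 A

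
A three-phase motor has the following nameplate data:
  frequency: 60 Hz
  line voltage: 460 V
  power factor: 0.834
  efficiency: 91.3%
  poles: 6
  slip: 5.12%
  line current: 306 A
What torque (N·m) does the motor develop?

1560 N·m

P_in = √3·V·I·cosφ = 1.732 × 460 × 306 × 0.834 = 203326 W
P_out = η·P_in = 0.913 × 203326 = 185637 W
n_s = 120×60/6 = 1200 rpm; n = 1200×(1−0.0512) = 1139 rpm
ω = 2π×1139/60 = 119.3 rad/s
τ = P_out/ω = 185637/119.3 = 1560 N·m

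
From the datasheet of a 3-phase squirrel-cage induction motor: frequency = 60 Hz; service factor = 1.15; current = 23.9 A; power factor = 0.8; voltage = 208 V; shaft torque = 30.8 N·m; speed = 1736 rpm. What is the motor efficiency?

81.3 %

ω = 2π × 1736/60 = 181.8 rad/s; P_out = τω = 30.8 × 181.8 = 5599 W
P_in = √3·V_L·I_L·cosφ = 1.732 × 208 × 23.9 × 0.8 = 6888 W
η = P_out / P_in = 5599 / 6888 = 0.813 = 81.3%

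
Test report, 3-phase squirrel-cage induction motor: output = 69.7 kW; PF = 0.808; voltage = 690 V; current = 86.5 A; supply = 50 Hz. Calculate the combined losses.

13.8 kW

P_in = √3·V·I·cosφ = 1.732×690×86.5×0.808 = 83527 W
P_out = 69700 W
Losses = P_in − P_out = 83527 − 69700 = 13827 W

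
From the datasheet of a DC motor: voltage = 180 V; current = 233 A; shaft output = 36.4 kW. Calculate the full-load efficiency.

86.8 %

P_out = 36.4 kW = 36400 W
P_in = V·I = 180 × 233 = 41940 W
η = P_out / P_in = 36400 / 41940 = 0.868 = 86.8%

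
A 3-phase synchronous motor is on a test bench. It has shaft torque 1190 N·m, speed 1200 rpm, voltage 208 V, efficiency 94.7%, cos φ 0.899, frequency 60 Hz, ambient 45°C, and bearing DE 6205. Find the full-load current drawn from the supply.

488 A

ω = 2π×1200/60 = 125.7 rad/s; P_out = τω = 1190 × 125.7 = 149583 W
P_in = P_out / η = 149583 / 0.947 = 157955 W
I_L = P_in / (√3·V_L·cosφ) = 157955 / (1.732 × 208 × 0.899) = 488 A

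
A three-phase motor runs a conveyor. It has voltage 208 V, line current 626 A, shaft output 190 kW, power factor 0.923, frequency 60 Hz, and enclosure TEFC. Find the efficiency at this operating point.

P_out = 190 kW = 190000 W
P_in = √3·V_L·I_L·cosφ = 1.732 × 208 × 626 × 0.923 = 208155 W
η = P_out / P_in = 190000 / 208155 = 0.913 = 91.3%

91.3 %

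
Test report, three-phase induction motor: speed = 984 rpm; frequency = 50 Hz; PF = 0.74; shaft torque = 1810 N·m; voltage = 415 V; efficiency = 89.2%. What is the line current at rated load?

ω = 2π×984/60 = 103 rad/s; P_out = τω = 1810 × 103 = 186430 W
P_in = P_out / η = 186430 / 0.892 = 209002 W
I_L = P_in / (√3·V_L·cosφ) = 209002 / (1.732 × 415 × 0.74) = 393 A

393 A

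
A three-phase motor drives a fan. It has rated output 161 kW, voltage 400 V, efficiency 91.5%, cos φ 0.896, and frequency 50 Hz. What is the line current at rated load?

P_out = 161 kW = 161000 W
P_in = P_out / η = 161000 / 0.915 = 175956 W
I_L = P_in / (√3·V_L·cosφ) = 175956 / (1.732 × 400 × 0.896) = 283 A

283 A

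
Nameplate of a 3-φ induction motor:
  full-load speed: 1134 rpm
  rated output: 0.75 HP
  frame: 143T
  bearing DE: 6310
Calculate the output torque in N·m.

4.71 N·m

P_out = 0.75 × 746 = 560 W
ω = 2π × 1134/60 = 118.8 rad/s
τ = P_out/ω = 560/118.8 = 4.71 N·m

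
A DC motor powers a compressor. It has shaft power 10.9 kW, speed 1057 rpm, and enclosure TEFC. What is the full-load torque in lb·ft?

72.6 lb·ft

ω = 2π × 1057/60 = 110.7 rad/s
τ = P/ω = 10900/110.7 = 98.46 N·m
In lb·ft: 98.46/1.356 = 72.6 lb·ft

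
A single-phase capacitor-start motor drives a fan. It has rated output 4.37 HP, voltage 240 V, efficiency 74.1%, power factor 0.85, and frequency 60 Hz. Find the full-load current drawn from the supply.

P_out = 4.37 × 746 = 3260 W
P_in = P_out / η = 3260 / 0.741 = 4399 W
I = P_in / (V·cosφ) = 4399 / (240 × 0.85) = 21.6 A

21.6 A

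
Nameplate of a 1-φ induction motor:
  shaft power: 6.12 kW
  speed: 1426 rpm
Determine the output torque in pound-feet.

30.2 lb·ft

ω = 2π × 1426/60 = 149.3 rad/s
τ = P/ω = 6120/149.3 = 40.99 N·m
In lb·ft: 40.99/1.356 = 30.2 lb·ft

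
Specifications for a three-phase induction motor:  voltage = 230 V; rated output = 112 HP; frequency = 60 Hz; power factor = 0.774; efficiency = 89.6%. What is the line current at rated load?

P_out = 112 × 746 = 83552 W
P_in = P_out / η = 83552 / 0.896 = 93250 W
I_L = P_in / (√3·V_L·cosφ) = 93250 / (1.732 × 230 × 0.774) = 302 A

302 A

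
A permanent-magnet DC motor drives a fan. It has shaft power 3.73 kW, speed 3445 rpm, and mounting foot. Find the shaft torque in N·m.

ω = 2π × 3445/60 = 360.8 rad/s
τ = P/ω = 3730/360.8 = 10.3 N·m

10.3 N·m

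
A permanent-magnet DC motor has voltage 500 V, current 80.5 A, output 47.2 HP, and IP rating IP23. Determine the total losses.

P_in = V·I = 500×80.5 = 40250 W
P_out = 47.2×746 = 35211 W
Losses = P_in − P_out = 40250 − 35211 = 5039 W

5040 W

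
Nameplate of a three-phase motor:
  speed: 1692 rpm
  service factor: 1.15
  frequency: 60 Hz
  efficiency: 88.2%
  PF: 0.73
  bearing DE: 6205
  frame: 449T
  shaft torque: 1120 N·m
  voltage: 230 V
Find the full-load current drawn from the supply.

774 A

ω = 2π×1692/60 = 177.2 rad/s; P_out = τω = 1120 × 177.2 = 198464 W
P_in = P_out / η = 198464 / 0.882 = 225016 W
I_L = P_in / (√3·V_L·cosφ) = 225016 / (1.732 × 230 × 0.73) = 774 A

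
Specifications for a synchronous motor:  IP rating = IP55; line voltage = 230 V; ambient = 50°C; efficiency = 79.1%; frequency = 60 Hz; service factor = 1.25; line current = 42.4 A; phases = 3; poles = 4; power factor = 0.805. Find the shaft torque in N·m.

57.1 N·m

P_in = √3·V·I·cosφ = 1.732 × 230 × 42.4 × 0.805 = 13597 W
P_out = η·P_in = 0.791 × 13597 = 10755 W
n = n_s = 120×60/4 = 1800 rpm (synchronous)
ω = 2π×1800/60 = 188.5 rad/s
τ = P_out/ω = 10755/188.5 = 57.1 N·m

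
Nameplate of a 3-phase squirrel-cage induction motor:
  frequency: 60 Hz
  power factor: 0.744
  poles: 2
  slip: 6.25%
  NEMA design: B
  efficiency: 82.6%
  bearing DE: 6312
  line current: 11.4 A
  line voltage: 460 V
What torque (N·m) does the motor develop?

P_in = √3·V·I·cosφ = 1.732 × 460 × 11.4 × 0.744 = 6757 W
P_out = η·P_in = 0.826 × 6757 = 5581 W
n_s = 120×60/2 = 3600 rpm; n = 3600×(1−0.0625) = 3375 rpm
ω = 2π×3375/60 = 353.4 rad/s
τ = P_out/ω = 5581/353.4 = 15.8 N·m

15.8 N·m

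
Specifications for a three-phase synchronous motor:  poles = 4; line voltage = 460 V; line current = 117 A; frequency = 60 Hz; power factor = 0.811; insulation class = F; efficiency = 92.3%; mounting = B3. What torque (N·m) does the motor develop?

P_in = √3·V·I·cosφ = 1.732 × 460 × 117 × 0.811 = 75598 W
P_out = η·P_in = 0.923 × 75598 = 69777 W
n = n_s = 120×60/4 = 1800 rpm (synchronous)
ω = 2π×1800/60 = 188.5 rad/s
τ = P_out/ω = 69777/188.5 = 370 N·m

370 N·m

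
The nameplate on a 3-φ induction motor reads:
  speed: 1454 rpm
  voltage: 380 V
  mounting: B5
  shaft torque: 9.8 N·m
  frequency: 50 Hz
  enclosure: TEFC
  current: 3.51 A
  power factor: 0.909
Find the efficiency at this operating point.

ω = 2π × 1454/60 = 152.3 rad/s; P_out = τω = 9.8 × 152.3 = 1493 W
P_in = √3·V_L·I_L·cosφ = 1.732 × 380 × 3.51 × 0.909 = 2100 W
η = P_out / P_in = 1493 / 2100 = 0.711 = 71.1%

71.1 %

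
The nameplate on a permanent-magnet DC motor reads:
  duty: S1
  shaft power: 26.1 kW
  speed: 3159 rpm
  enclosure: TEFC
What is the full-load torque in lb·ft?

ω = 2π × 3159/60 = 330.8 rad/s
τ = P/ω = 26100/330.8 = 78.9 N·m
In lb·ft: 78.9/1.356 = 58.2 lb·ft

58.2 lb·ft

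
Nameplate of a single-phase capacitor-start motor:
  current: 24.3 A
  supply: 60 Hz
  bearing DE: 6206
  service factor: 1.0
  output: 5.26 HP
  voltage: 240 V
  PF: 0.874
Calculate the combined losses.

1.17 kW

P_in = V·I·cosφ = 240×24.3×0.874 = 5097 W
P_out = 5.26×746 = 3924 W
Losses = P_in − P_out = 5097 − 3924 = 1173 W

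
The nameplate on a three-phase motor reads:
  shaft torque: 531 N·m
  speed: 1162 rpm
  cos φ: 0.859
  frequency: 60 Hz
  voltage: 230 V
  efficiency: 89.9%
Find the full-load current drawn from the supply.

210 A

ω = 2π×1162/60 = 121.7 rad/s; P_out = τω = 531 × 121.7 = 64623 W
P_in = P_out / η = 64623 / 0.899 = 71883 W
I_L = P_in / (√3·V_L·cosφ) = 71883 / (1.732 × 230 × 0.859) = 210 A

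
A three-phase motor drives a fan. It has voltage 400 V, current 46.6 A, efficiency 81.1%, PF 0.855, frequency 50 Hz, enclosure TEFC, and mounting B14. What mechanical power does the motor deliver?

22.4 kW

P_in = √3·V·I·cosφ = 1.732 × 400 × 46.6 × 0.855 = 27603 W
P_out = η·P_in = 0.811 × 27603 = 22386 W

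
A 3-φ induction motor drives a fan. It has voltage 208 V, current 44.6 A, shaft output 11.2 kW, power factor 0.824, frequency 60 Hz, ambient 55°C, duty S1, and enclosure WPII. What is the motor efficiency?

P_out = 11.2 kW = 11200 W
P_in = √3·V_L·I_L·cosφ = 1.732 × 208 × 44.6 × 0.824 = 13240 W
η = P_out / P_in = 11200 / 13240 = 0.846 = 84.6%

84.6 %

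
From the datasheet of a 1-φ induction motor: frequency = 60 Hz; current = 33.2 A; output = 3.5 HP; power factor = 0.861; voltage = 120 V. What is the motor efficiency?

76.1 %

P_out = 3.5 × 746 = 2611 W
P_in = V·I·cosφ = 120 × 33.2 × 0.861 = 3430 W
η = P_out / P_in = 2611 / 3430 = 0.761 = 76.1%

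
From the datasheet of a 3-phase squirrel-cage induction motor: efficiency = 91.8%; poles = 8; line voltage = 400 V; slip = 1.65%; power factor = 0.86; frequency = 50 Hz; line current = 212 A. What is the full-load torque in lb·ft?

1110 lb·ft

P_in = √3·V·I·cosφ = 1.732 × 400 × 212 × 0.86 = 126311 W
P_out = η·P_in = 0.918 × 126311 = 115953 W
n_s = 120×50/8 = 750 rpm; n = 750×(1−0.0165) = 738 rpm
ω = 2π×738/60 = 77.28 rad/s
τ = P_out/ω = 115953/77.28 = 1500 N·m
In lb·ft: 1500/1.356 = 1110 lb·ft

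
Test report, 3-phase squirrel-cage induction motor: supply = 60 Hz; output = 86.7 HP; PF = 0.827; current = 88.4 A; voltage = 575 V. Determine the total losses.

8.13 kW

P_in = √3·V·I·cosφ = 1.732×575×88.4×0.827 = 72807 W
P_out = 86.7×746 = 64678 W
Losses = P_in − P_out = 72807 − 64678 = 8129 W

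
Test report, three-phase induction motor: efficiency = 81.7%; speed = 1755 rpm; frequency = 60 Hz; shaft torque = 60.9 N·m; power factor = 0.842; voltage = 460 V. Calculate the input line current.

20.4 A

ω = 2π×1755/60 = 183.8 rad/s; P_out = τω = 60.9 × 183.8 = 11193 W
P_in = P_out / η = 11193 / 0.817 = 13700 W
I_L = P_in / (√3·V_L·cosφ) = 13700 / (1.732 × 460 × 0.842) = 20.4 A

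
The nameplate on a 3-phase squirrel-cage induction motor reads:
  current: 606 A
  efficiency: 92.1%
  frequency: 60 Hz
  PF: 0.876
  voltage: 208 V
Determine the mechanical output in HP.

236 HP

P_in = √3·V·I·cosφ = 1.732 × 208 × 606 × 0.876 = 191244 W
P_out = η·P_in = 0.921 × 191244 = 176136 W
= 176136/746 = 236 HP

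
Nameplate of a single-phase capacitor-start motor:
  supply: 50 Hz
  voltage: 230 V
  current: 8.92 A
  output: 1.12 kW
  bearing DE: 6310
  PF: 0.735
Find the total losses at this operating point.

P_in = V·I·cosφ = 230×8.92×0.735 = 1508 W
P_out = 1120 W
Losses = P_in − P_out = 1508 − 1120 = 388 W

388 W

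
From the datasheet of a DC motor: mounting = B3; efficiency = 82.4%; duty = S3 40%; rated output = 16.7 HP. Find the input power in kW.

15.1 kW

P_out = 16.7 × 746 = 12458 W
P_in = P_out/η = 12458/0.824 = 15119 W = 15.1 kW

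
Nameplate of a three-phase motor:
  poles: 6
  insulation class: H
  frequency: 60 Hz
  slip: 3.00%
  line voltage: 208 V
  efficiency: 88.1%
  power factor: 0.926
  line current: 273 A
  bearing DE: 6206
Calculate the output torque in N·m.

658 N·m

P_in = √3·V·I·cosφ = 1.732 × 208 × 273 × 0.926 = 91072 W
P_out = η·P_in = 0.881 × 91072 = 80234 W
n_s = 120×60/6 = 1200 rpm; n = 1200×(1−0.03) = 1164 rpm
ω = 2π×1164/60 = 121.9 rad/s
τ = P_out/ω = 80234/121.9 = 658 N·m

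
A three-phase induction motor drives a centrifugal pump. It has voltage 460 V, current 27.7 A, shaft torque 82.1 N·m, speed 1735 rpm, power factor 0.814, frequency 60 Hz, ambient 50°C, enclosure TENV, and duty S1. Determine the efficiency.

ω = 2π × 1735/60 = 181.7 rad/s; P_out = τω = 82.1 × 181.7 = 14918 W
P_in = √3·V_L·I_L·cosφ = 1.732 × 460 × 27.7 × 0.814 = 17964 W
η = P_out / P_in = 14918 / 17964 = 0.830 = 83.0%

83.0 %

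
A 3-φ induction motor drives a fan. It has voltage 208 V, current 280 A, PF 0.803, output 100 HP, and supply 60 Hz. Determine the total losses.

P_in = √3·V·I·cosφ = 1.732×208×280×0.803 = 81000 W
P_out = 100×746 = 74600 W
Losses = P_in − P_out = 81000 − 74600 = 6400 W

6400 W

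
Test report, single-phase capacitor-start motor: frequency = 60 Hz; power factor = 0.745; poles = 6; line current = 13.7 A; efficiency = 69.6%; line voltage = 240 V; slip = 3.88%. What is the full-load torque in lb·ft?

10.4 lb·ft

P_in = V·I·cosφ = 240 × 13.7 × 0.745 = 2450 W
P_out = η·P_in = 0.696 × 2450 = 1705 W
n_s = 120×60/6 = 1200 rpm; n = 1200×(1−0.0388) = 1153 rpm
ω = 2π×1153/60 = 120.7 rad/s
τ = P_out/ω = 1705/120.7 = 14.13 N·m
In lb·ft: 14.13/1.356 = 10.4 lb·ft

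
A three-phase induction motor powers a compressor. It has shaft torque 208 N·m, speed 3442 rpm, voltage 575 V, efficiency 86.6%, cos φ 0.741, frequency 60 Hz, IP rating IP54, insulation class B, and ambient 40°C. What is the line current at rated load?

117 A

ω = 2π×3442/60 = 360.4 rad/s; P_out = τω = 208 × 360.4 = 74963 W
P_in = P_out / η = 74963 / 0.866 = 86562 W
I_L = P_in / (√3·V_L·cosφ) = 86562 / (1.732 × 575 × 0.741) = 117 A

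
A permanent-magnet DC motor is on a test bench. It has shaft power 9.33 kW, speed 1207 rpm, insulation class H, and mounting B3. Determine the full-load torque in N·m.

ω = 2π × 1207/60 = 126.4 rad/s
τ = P/ω = 9330/126.4 = 73.8 N·m

73.8 N·m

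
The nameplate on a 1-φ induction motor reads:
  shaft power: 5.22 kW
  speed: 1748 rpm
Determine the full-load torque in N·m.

28.5 N·m

ω = 2π × 1748/60 = 183.1 rad/s
τ = P/ω = 5220/183.1 = 28.5 N·m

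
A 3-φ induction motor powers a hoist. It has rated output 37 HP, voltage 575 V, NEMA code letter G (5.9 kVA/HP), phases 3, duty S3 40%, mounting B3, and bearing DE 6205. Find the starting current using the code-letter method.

S_LR = 5.9 × 37 = 218.3 kVA
I_LR = S_LR/(√3·V_L) = 218300/(1.732×575) = 219 A

219 A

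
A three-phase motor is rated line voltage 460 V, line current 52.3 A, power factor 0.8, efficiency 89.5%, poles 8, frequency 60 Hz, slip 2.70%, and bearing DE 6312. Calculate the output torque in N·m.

325 N·m

P_in = √3·V·I·cosφ = 1.732 × 460 × 52.3 × 0.8 = 33335 W
P_out = η·P_in = 0.895 × 33335 = 29835 W
n_s = 120×60/8 = 900 rpm; n = 900×(1−0.027) = 876 rpm
ω = 2π×876/60 = 91.73 rad/s
τ = P_out/ω = 29835/91.73 = 325 N·m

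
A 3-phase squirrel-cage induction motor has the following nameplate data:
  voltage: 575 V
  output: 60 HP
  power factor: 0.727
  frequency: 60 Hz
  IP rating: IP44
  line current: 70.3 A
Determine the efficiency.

87.9 %

P_out = 60 × 746 = 44760 W
P_in = √3·V_L·I_L·cosφ = 1.732 × 575 × 70.3 × 0.727 = 50899 W
η = P_out / P_in = 44760 / 50899 = 0.879 = 87.9%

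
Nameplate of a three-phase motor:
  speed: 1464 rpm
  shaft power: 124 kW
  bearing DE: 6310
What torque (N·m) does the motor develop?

ω = 2π × 1464/60 = 153.3 rad/s
τ = P/ω = 124000/153.3 = 809 N·m

809 N·m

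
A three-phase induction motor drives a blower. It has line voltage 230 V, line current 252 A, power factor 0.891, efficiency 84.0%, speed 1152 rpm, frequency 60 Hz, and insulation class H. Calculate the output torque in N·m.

623 N·m

P_in = √3·V·I·cosφ = 1.732 × 230 × 252 × 0.891 = 89445 W
P_out = η·P_in = 0.84 × 89445 = 75134 W
n = 1152 rpm
ω = 2π×1152/60 = 120.6 rad/s
τ = P_out/ω = 75134/120.6 = 623 N·m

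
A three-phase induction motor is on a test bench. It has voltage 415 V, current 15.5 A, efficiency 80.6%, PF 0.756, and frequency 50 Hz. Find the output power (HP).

9.1 HP

P_in = √3·V·I·cosφ = 1.732 × 415 × 15.5 × 0.756 = 8423 W
P_out = η·P_in = 0.806 × 8423 = 6789 W
= 6789/746 = 9.1 HP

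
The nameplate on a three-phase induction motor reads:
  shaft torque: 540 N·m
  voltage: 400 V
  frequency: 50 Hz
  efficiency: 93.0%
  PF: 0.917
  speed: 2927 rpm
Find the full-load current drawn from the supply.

ω = 2π×2927/60 = 306.5 rad/s; P_out = τω = 540 × 306.5 = 165510 W
P_in = P_out / η = 165510 / 0.930 = 177968 W
I_L = P_in / (√3·V_L·cosφ) = 177968 / (1.732 × 400 × 0.917) = 280 A

280 A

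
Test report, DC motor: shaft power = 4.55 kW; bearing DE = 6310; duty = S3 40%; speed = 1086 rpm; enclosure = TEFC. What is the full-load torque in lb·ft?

29.5 lb·ft

ω = 2π × 1086/60 = 113.7 rad/s
τ = P/ω = 4550/113.7 = 40.02 N·m
In lb·ft: 40.02/1.356 = 29.5 lb·ft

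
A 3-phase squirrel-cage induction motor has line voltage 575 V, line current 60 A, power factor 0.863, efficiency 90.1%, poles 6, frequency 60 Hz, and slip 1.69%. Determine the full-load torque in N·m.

P_in = √3·V·I·cosφ = 1.732 × 575 × 60 × 0.863 = 51568 W
P_out = η·P_in = 0.901 × 51568 = 46463 W
n_s = 120×60/6 = 1200 rpm; n = 1200×(1−0.0169) = 1180 rpm
ω = 2π×1180/60 = 123.6 rad/s
τ = P_out/ω = 46463/123.6 = 376 N·m

376 N·m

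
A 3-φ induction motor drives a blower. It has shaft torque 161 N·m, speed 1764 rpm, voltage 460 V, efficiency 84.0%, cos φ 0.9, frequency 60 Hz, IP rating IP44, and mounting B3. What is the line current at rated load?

ω = 2π×1764/60 = 184.7 rad/s; P_out = τω = 161 × 184.7 = 29737 W
P_in = P_out / η = 29737 / 0.840 = 35401 W
I_L = P_in / (√3·V_L·cosφ) = 35401 / (1.732 × 460 × 0.9) = 49.4 A

49.4 A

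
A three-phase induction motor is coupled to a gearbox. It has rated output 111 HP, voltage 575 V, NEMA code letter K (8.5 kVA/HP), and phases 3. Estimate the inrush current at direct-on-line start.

947 A

S_LR = 8.5 × 111 = 943.5 kVA
I_LR = S_LR/(√3·V_L) = 943500/(1.732×575) = 947 A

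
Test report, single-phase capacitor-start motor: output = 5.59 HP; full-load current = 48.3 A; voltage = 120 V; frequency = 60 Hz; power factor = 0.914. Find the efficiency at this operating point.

P_out = 5.59 × 746 = 4170 W
P_in = V·I·cosφ = 120 × 48.3 × 0.914 = 5298 W
η = P_out / P_in = 4170 / 5298 = 0.787 = 78.7%

78.7 %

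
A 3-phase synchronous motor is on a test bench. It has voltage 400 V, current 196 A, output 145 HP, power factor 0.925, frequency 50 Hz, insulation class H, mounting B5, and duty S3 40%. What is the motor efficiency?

P_out = 145 × 746 = 108170 W
P_in = √3·V_L·I_L·cosφ = 1.732 × 400 × 196 × 0.925 = 125605 W
η = P_out / P_in = 108170 / 125605 = 0.861 = 86.1%

86.1 %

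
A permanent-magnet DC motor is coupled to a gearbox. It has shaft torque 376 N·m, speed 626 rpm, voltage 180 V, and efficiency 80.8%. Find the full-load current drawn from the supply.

169 A

ω = 2π×626/60 = 65.55 rad/s; P_out = τω = 376 × 65.55 = 24647 W
P_in = P_out / η = 24647 / 0.808 = 30504 W
I = P_in / V = 30504 / 180 = 169 A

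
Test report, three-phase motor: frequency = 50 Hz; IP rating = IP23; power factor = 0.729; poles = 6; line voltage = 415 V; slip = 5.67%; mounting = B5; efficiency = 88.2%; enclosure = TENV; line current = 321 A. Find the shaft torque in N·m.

P_in = √3·V·I·cosφ = 1.732 × 415 × 321 × 0.729 = 168201 W
P_out = η·P_in = 0.882 × 168201 = 148353 W
n_s = 120×50/6 = 1000 rpm; n = 1000×(1−0.0567) = 943 rpm
ω = 2π×943/60 = 98.75 rad/s
τ = P_out/ω = 148353/98.75 = 1500 N·m

1500 N·m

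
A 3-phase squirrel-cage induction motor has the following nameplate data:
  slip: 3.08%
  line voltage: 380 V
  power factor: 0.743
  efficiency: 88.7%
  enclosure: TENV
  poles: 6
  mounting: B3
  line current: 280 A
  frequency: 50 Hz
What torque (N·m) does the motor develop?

1200 N·m

P_in = √3·V·I·cosφ = 1.732 × 380 × 280 × 0.743 = 136924 W
P_out = η·P_in = 0.887 × 136924 = 121452 W
n_s = 120×50/6 = 1000 rpm; n = 1000×(1−0.0308) = 969 rpm
ω = 2π×969/60 = 101.5 rad/s
τ = P_out/ω = 121452/101.5 = 1200 N·m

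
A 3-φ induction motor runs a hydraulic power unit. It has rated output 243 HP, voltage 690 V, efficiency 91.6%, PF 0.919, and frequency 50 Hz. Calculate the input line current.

P_out = 243 × 746 = 181278 W
P_in = P_out / η = 181278 / 0.916 = 197902 W
I_L = P_in / (√3·V_L·cosφ) = 197902 / (1.732 × 690 × 0.919) = 180 A

180 A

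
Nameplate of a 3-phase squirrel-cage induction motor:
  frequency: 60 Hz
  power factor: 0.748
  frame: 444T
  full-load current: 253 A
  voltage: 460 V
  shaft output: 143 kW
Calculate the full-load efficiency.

P_out = 143 kW = 143000 W
P_in = √3·V_L·I_L·cosφ = 1.732 × 460 × 253 × 0.748 = 150774 W
η = P_out / P_in = 143000 / 150774 = 0.948 = 94.8%

94.8 %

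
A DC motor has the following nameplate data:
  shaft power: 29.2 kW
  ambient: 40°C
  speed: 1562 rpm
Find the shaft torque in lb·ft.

ω = 2π × 1562/60 = 163.6 rad/s
τ = P/ω = 29200/163.6 = 178.5 N·m
In lb·ft: 178.5/1.356 = 132 lb·ft

132 lb·ft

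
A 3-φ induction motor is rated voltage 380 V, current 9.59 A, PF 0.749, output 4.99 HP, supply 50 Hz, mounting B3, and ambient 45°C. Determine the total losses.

P_in = √3·V·I·cosφ = 1.732×380×9.59×0.749 = 4728 W
P_out = 4.99×746 = 3723 W
Losses = P_in − P_out = 4728 − 3723 = 1005 W

1.01 kW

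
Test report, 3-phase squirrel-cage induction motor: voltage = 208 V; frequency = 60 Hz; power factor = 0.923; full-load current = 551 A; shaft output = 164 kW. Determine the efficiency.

P_out = 164 kW = 164000 W
P_in = √3·V_L·I_L·cosφ = 1.732 × 208 × 551 × 0.923 = 183216 W
η = P_out / P_in = 164000 / 183216 = 0.895 = 89.5%

89.5 %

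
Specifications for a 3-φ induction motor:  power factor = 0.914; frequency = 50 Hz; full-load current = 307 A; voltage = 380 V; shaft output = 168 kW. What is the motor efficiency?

91.0 %

P_out = 168 kW = 168000 W
P_in = √3·V_L·I_L·cosφ = 1.732 × 380 × 307 × 0.914 = 184678 W
η = P_out / P_in = 168000 / 184678 = 0.910 = 91.0%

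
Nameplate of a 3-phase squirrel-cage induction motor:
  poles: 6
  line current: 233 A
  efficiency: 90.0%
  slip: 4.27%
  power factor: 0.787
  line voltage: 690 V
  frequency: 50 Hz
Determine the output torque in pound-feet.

1450 lb·ft

P_in = √3·V·I·cosφ = 1.732 × 690 × 233 × 0.787 = 219143 W
P_out = η·P_in = 0.9 × 219143 = 197229 W
n_s = 120×50/6 = 1000 rpm; n = 1000×(1−0.0427) = 957 rpm
ω = 2π×957/60 = 100.2 rad/s
τ = P_out/ω = 197229/100.2 = 1968 N·m
In lb·ft: 1968/1.356 = 1450 lb·ft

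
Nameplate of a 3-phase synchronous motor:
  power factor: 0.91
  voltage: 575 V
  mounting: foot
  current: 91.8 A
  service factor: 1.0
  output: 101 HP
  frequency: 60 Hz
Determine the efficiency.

P_out = 101 × 746 = 75346 W
P_in = √3·V_L·I_L·cosφ = 1.732 × 575 × 91.8 × 0.91 = 83195 W
η = P_out / P_in = 75346 / 83195 = 0.906 = 90.6%

90.6 %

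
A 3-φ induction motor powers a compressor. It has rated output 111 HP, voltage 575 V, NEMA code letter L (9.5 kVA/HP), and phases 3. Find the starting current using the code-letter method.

S_LR = 9.5 × 111 = 1054.5 kVA
I_LR = S_LR/(√3·V_L) = 1054500/(1.732×575) = 1060 A

1060 A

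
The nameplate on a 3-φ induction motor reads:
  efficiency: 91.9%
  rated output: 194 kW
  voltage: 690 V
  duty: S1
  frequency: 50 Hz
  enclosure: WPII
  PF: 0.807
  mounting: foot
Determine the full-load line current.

P_out = 194 kW = 194000 W
P_in = P_out / η = 194000 / 0.919 = 211099 W
I_L = P_in / (√3·V_L·cosφ) = 211099 / (1.732 × 690 × 0.807) = 219 A

219 A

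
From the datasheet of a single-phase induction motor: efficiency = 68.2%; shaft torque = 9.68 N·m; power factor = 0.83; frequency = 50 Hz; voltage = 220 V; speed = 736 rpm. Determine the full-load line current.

ω = 2π×736/60 = 77.07 rad/s; P_out = τω = 9.68 × 77.07 = 746 W
P_in = P_out / η = 746 / 0.682 = 1094 W
I = P_in / (V·cosφ) = 1094 / (220 × 0.83) = 5.99 A

5.99 A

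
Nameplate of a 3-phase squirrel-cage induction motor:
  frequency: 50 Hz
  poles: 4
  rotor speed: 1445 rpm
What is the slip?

3.7 %

n_s = 120f/p = 120×50/4 = 1500 rpm
s = (n_s − n)/n_s = (1500 − 1445)/1500 = 0.0367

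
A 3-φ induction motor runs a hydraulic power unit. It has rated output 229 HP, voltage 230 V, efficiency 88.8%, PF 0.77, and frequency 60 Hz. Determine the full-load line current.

627 A

P_out = 229 × 746 = 170834 W
P_in = P_out / η = 170834 / 0.888 = 192381 W
I_L = P_in / (√3·V_L·cosφ) = 192381 / (1.732 × 230 × 0.77) = 627 A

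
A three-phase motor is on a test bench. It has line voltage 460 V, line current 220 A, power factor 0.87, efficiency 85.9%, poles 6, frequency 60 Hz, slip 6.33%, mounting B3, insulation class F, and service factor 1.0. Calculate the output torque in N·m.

1110 N·m

P_in = √3·V·I·cosφ = 1.732 × 460 × 220 × 0.87 = 152492 W
P_out = η·P_in = 0.859 × 152492 = 130991 W
n_s = 120×60/6 = 1200 rpm; n = 1200×(1−0.0633) = 1124 rpm
ω = 2π×1124/60 = 117.7 rad/s
τ = P_out/ω = 130991/117.7 = 1110 N·m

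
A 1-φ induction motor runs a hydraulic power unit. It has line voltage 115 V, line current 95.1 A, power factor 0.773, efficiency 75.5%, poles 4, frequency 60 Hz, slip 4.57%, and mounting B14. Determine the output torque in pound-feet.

26.2 lb·ft

P_in = V·I·cosφ = 115 × 95.1 × 0.773 = 8454 W
P_out = η·P_in = 0.755 × 8454 = 6383 W
n_s = 120×60/4 = 1800 rpm; n = 1800×(1−0.0457) = 1718 rpm
ω = 2π×1718/60 = 179.9 rad/s
τ = P_out/ω = 6383/179.9 = 35.48 N·m
In lb·ft: 35.48/1.356 = 26.2 lb·ft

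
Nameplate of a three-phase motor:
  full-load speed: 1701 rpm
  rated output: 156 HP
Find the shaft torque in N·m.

P_out = 156 × 746 = 116376 W
ω = 2π × 1701/60 = 178.1 rad/s
τ = P_out/ω = 116376/178.1 = 653 N·m

653 N·m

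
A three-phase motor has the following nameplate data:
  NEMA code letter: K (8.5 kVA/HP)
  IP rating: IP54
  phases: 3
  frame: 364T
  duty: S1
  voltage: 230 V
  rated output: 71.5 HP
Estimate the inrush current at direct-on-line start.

1530 A

S_LR = 8.5 × 71.5 = 607.75 kVA
I_LR = S_LR/(√3·V_L) = 607750/(1.732×230) = 1530 A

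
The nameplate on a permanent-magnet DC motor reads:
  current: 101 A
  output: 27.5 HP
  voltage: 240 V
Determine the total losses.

3.73 kW

P_in = V·I = 240×101 = 24240 W
P_out = 27.5×746 = 20515 W
Losses = P_in − P_out = 24240 − 20515 = 3725 W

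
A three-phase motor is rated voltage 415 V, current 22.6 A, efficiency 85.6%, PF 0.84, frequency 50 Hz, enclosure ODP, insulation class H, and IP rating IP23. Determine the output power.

11.7 kW

P_in = √3·V·I·cosφ = 1.732 × 415 × 22.6 × 0.84 = 13645 W
P_out = η·P_in = 0.856 × 13645 = 11680 W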